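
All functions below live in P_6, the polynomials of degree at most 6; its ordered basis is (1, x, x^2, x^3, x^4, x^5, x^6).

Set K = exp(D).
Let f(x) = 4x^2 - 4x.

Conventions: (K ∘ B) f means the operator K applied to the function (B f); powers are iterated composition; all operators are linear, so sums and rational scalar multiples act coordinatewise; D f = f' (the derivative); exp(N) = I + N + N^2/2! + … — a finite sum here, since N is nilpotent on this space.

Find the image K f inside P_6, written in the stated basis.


order-1 term: 8x - 4
order-2 term: 4
the series for exp(D) f terminates at order 2
exp(D) f = 4x^2 + 4x

the image equals g(x) = 4x^2 + 4x


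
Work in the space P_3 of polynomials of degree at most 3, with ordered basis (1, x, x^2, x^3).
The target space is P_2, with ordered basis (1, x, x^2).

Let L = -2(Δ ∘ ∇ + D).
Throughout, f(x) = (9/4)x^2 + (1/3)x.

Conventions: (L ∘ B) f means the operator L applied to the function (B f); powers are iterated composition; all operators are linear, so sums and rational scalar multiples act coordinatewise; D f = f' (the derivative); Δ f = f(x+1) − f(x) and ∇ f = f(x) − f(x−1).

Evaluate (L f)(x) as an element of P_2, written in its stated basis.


the image equals g(x) = -9x - 29/3

∇ f = (9/2)x - 23/12
Δ ∇ f = 9/2
D f = (9/2)x + 1/3
(Δ ∘ ∇ + D) f = (9/2)x + 29/6
(-2(Δ ∘ ∇ + D)) f = -9x - 29/3


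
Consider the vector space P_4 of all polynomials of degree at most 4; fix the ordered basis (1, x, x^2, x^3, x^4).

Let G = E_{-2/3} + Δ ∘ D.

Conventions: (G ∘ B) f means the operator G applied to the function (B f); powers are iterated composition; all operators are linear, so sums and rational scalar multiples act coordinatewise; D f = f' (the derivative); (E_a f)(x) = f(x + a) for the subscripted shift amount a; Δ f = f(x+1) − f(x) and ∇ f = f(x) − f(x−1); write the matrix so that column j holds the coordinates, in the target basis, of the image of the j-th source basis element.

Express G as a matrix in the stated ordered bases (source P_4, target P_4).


the matrix is [[1, -2/3, 22/9, 73/27, 340/81]; [0, 1, -4/3, 22/3, 292/27]; [0, 0, 1, -2, 44/3]; [0, 0, 0, 1, -8/3]; [0, 0, 0, 0, 1]] (rows listed top to bottom)

image of 1: 1
image of x: x - 2/3
image of x^2: x^2 - (4/3)x + 22/9
image of x^3: x^3 - 2x^2 + (22/3)x + 73/27
image of x^4: x^4 - (8/3)x^3 + (44/3)x^2 + (292/27)x + 340/81
each image's coordinates form column j of the matrix


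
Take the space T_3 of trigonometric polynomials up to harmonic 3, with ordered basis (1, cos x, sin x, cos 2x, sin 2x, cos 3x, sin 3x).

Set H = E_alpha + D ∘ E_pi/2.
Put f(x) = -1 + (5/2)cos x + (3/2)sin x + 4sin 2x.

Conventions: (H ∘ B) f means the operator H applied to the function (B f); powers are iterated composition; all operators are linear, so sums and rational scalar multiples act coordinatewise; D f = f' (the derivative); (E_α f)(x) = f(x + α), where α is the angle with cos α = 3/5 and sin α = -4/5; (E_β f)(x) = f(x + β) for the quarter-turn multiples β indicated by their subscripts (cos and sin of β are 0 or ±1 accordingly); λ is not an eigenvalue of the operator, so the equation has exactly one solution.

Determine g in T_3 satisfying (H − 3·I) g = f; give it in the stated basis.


the result is g(x) = 1/2 - (73/122)cos x - (71/122)sin x + (37/61)cos 2x - (41/61)sin 2x

write g with unknown coordinates in the stated basis and equate coefficients in (H − 3·I) g = f
solving from the highest basis element down gives g = 1/2 - (73/122)cos x - (71/122)sin x + (37/61)cos 2x - (41/61)sin 2x
check: H g = 1/2 + (43/61)cos x - (15/61)sin x + (111/61)cos 2x + (121/61)sin 2x
so H g − 3·g = -1 + (5/2)cos x + (3/2)sin x + 4sin 2x = f ✓


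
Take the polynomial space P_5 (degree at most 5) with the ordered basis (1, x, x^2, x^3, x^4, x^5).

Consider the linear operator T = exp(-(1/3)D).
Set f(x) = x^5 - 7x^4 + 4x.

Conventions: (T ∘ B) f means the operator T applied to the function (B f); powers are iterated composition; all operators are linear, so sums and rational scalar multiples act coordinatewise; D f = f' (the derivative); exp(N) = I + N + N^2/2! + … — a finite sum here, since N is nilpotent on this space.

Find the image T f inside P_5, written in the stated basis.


g(x) = x^5 - (26/3)x^4 + (94/9)x^3 - (136/27)x^2 + (413/81)x - 346/243

order-1 term: -(5/3)x^4 + (28/3)x^3 - 4/3
order-2 term: (10/9)x^3 - (14/3)x^2
order-3 term: -(10/27)x^2 + (28/27)x
order-4 term: (5/81)x - 7/81
order-5 term: -1/243
the series for exp(-(1/3)D) f terminates at order 5
exp(-(1/3)D) f = x^5 - (26/3)x^4 + (94/9)x^3 - (136/27)x^2 + (413/81)x - 346/243


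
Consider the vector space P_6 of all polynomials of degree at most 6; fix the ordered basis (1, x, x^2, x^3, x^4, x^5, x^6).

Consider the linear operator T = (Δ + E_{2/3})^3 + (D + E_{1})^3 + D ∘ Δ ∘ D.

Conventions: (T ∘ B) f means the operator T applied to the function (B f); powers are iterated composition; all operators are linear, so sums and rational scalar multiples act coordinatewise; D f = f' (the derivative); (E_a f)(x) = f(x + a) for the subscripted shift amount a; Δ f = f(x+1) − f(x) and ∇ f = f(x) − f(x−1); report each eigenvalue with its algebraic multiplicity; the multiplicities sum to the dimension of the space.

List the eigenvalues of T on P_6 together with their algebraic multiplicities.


λ = 2 (multiplicity 7)

image of 1: 2
image of x: 2x + 11
image of x^2: 2x^2 + 22x + 48
image of x^3: 2x^3 + 33x^2 + 144x + 168
image of x^4: 2x^4 + 44x^3 + 288x^2 + 672x + 4162/9
image of x^5: 2x^5 + 55x^4 + 480x^3 + 1680x^2 + (20810/9)x + 34226/27
image of x^6: 2x^6 + 66x^5 + 720x^4 + 3360x^3 + (20810/3)x^2 + (68452/9)x + 93062/27
the matrix is upper triangular; its diagonal is (2, 2, 2, 2, 2, 2, 2)
for a triangular matrix the eigenvalues are the diagonal entries, with algebraic multiplicity their repetition count


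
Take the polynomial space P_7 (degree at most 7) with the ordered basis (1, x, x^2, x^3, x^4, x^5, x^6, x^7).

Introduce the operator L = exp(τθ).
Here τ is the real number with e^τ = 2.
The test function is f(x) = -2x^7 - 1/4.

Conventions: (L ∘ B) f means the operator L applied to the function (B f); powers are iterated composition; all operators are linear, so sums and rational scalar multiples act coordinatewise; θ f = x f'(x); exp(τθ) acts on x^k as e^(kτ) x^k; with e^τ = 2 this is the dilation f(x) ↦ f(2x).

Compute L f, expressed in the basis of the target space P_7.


exp(τθ) x^k = e^(kτ) x^k; with e^τ = 2 this sends x^k to 2^k x^k
x^7 ↦ 128 x^7
applying this coordinatewise to f: exp(τθ) f = -256x^7 - 1/4

g(x) = -256x^7 - 1/4


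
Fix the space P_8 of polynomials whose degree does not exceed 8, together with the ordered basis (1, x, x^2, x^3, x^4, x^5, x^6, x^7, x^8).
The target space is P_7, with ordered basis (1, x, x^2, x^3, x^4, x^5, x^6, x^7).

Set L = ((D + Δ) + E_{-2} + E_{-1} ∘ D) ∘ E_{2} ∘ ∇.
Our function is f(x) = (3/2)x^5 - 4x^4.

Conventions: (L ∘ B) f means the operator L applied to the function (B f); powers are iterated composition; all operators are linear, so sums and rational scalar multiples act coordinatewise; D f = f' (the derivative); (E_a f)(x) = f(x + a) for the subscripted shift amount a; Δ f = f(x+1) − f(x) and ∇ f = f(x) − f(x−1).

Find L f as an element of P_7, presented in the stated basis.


∇ f = (15/2)x^4 - 31x^3 + 39x^2 - (47/2)x + 11/2
E_{2} ∇ f = (15/2)x^4 + 29x^3 + 33x^2 + (1/2)x - 27/2
D (E_{2} ∘ ∇) f = 30x^3 + 87x^2 + 66x + 1/2
Δ (E_{2} ∘ ∇) f = 30x^3 + 132x^2 + 183x + 70
(D + Δ) (E_{2} ∘ ∇) f = 60x^3 + 219x^2 + 249x + 141/2
E_{-2} (E_{2} ∘ ∇) f = (15/2)x^4 - 31x^3 + 39x^2 - (47/2)x + 11/2
D (E_{2} ∘ ∇) f = 30x^3 + 87x^2 + 66x + 1/2
E_{-1} D (E_{2} ∘ ∇) f = 30x^3 - 3x^2 - 18x - 17/2
((D + Δ) + E_{-2} + E_{-1} ∘ D) (E_{2} ∘ ∇) f = (15/2)x^4 + 59x^3 + 255x^2 + (415/2)x + 135/2

g(x) = (15/2)x^4 + 59x^3 + 255x^2 + (415/2)x + 135/2


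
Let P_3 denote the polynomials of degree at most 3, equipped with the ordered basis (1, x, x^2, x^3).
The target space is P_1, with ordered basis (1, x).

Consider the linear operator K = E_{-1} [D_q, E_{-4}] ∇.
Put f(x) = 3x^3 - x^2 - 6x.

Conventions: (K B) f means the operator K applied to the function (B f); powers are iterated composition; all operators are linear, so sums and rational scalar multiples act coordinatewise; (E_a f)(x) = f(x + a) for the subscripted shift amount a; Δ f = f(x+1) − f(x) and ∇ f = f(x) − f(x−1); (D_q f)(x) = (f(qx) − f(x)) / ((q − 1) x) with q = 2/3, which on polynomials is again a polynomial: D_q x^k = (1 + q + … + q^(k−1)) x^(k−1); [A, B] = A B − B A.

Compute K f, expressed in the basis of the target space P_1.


g(x) = -12

∇ f = 9x^2 - 11x - 2
E_{-4} ∇ f = 9x^2 - 83x + 186
D_q E_{-4} ∇ f = 15x - 83
D_q ∇ f = 15x - 11
E_{-4} D_q ∇ f = 15x - 71
[D_q, E_{-4}] ∇ f = -12
E_{-1} [D_q, E_{-4}] ∇ f = -12


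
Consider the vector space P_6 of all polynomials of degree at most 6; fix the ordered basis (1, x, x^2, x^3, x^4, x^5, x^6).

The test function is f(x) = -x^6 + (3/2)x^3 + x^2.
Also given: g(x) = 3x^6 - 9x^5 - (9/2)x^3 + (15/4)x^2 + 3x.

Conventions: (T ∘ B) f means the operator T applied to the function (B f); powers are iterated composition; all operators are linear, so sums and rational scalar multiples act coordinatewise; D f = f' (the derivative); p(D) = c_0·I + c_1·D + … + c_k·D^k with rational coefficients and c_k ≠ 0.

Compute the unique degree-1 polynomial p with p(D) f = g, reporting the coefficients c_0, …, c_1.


D^0 f = -x^6 + (3/2)x^3 + x^2
D^1 f = -6x^5 + (9/2)x^2 + 2x
matching coefficients of g against c_0 f + c_1 Df + … from the top degree down determines the c_i
solution: c_0 = -3, c_1 = 3/2

p(D) = -3·I + (3/2)·D, i.e. c_0 = -3, c_1 = 3/2


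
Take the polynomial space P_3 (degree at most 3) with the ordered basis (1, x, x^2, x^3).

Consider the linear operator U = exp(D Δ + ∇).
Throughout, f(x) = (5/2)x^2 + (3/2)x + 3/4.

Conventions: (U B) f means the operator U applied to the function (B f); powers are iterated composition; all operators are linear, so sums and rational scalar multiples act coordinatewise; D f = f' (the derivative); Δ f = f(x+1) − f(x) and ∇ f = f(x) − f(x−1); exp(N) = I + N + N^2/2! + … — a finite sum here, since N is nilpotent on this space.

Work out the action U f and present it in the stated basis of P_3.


the image equals g(x) = (5/2)x^2 + (13/2)x + 29/4

order-1 term: 5x + 4
order-2 term: 5/2
the series for exp(D Δ + ∇) f terminates at order 2
exp(D Δ + ∇) f = (5/2)x^2 + (13/2)x + 29/4


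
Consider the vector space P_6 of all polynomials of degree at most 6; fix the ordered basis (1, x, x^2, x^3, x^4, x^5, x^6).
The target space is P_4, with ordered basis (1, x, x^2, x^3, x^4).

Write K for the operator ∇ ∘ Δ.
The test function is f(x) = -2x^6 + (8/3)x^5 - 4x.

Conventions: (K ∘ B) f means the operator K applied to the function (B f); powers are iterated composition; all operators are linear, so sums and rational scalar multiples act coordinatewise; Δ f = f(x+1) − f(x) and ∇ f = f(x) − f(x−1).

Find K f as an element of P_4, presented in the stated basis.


the image equals g(x) = -60x^4 + (160/3)x^3 - 60x^2 + (80/3)x - 4

Δ f = -12x^5 - (50/3)x^4 - (40/3)x^3 - (10/3)x^2 + (4/3)x - 10/3
∇ Δ f = -60x^4 + (160/3)x^3 - 60x^2 + (80/3)x - 4


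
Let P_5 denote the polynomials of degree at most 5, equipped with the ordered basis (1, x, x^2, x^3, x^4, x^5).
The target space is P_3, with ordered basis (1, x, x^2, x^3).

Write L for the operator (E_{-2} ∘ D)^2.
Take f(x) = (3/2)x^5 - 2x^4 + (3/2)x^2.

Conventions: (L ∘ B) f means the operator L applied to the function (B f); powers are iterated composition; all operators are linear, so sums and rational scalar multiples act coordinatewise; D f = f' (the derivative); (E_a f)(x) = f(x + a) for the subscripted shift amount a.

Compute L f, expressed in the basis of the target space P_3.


D f = (15/2)x^4 - 8x^3 + 3x
E_{-2} D f = (15/2)x^4 - 68x^3 + 228x^2 - 333x + 178
D (E_{-2} ∘ D) f = 30x^3 - 204x^2 + 456x - 333
E_{-2} D (E_{-2} ∘ D) f = 30x^3 - 384x^2 + 1632x - 2301

g(x) = 30x^3 - 384x^2 + 1632x - 2301


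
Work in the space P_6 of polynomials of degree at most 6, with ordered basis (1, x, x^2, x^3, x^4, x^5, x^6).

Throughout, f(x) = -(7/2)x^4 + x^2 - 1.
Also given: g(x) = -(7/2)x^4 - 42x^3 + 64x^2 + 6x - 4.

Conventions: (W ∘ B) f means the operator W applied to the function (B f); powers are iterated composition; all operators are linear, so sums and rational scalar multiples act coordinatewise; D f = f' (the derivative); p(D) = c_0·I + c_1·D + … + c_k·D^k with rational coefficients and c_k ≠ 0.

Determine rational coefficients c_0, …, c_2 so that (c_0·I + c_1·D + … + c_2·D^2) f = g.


D^0 f = -(7/2)x^4 + x^2 - 1
D^1 f = -14x^3 + 2x
D^2 f = -42x^2 + 2
matching coefficients of g against c_0 f + c_1 Df + … from the top degree down determines the c_i
solution: c_0 = 1, c_1 = 3, c_2 = -3/2

p(D) = I + 3·D − (3/2)·D^2, i.e. c_0 = 1, c_1 = 3, c_2 = -3/2


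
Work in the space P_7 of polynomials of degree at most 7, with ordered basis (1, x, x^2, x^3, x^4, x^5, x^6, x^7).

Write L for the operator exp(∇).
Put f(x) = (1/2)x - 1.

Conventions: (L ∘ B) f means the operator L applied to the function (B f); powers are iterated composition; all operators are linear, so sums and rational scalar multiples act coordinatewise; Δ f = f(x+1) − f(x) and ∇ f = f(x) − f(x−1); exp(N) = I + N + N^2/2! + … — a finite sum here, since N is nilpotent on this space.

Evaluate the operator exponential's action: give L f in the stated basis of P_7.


g(x) = (1/2)x - 1/2

order-1 term: 1/2
the series for exp(∇) f terminates at order 1
exp(∇) f = (1/2)x - 1/2


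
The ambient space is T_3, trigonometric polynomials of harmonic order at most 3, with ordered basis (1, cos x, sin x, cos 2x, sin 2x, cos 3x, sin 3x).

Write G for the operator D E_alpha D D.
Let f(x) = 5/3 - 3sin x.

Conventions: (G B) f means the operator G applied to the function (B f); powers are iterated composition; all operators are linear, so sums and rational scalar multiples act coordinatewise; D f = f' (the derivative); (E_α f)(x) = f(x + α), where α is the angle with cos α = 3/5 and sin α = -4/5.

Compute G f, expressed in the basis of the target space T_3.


D f = -3cos x
D D f = 3sin x
E_alpha D D f = -(12/5)cos x + (9/5)sin x
D (E_alpha D D) f = (9/5)cos x + (12/5)sin x

g(x) = (9/5)cos x + (12/5)sin x


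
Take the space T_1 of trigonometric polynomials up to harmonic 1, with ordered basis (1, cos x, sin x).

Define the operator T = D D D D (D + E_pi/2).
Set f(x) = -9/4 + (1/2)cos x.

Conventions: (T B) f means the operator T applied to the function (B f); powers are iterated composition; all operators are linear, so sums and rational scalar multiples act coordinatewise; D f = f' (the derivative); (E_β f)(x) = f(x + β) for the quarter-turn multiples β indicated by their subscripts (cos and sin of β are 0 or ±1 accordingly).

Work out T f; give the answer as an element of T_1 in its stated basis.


D f = -(1/2)sin x
E_pi/2 f = -9/4 - (1/2)sin x
(D + E_pi/2) f = -9/4 - sin x
D (D + E_pi/2) f = -cos x
D D (D + E_pi/2) f = sin x
D D D (D + E_pi/2) f = cos x
D D D D (D + E_pi/2) f = -sin x

the result is g(x) = -sin x


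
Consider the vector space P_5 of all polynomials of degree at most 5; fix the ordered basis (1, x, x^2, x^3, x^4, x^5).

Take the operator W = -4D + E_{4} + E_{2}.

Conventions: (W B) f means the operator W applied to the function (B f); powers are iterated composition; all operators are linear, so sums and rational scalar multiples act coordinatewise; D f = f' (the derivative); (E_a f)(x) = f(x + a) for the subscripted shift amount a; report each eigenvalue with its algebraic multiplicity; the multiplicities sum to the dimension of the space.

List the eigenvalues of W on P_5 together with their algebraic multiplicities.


λ = 2 (multiplicity 6)

image of 1: 2
image of x: 2x + 2
image of x^2: 2x^2 + 4x + 20
image of x^3: 2x^3 + 6x^2 + 60x + 72
image of x^4: 2x^4 + 8x^3 + 120x^2 + 288x + 272
image of x^5: 2x^5 + 10x^4 + 200x^3 + 720x^2 + 1360x + 1056
the matrix is upper triangular; its diagonal is (2, 2, 2, 2, 2, 2)
for a triangular matrix the eigenvalues are the diagonal entries, with algebraic multiplicity their repetition count


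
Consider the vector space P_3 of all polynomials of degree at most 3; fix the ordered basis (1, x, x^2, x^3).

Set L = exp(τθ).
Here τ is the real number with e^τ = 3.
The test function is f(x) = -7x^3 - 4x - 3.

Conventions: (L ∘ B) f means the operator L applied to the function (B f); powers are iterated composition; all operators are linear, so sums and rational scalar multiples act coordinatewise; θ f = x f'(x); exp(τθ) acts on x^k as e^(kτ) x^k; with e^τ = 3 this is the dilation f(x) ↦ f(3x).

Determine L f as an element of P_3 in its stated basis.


exp(τθ) x^k = e^(kτ) x^k; with e^τ = 3 this sends x^k to 3^k x^k
x ↦ 3 x
x^3 ↦ 27 x^3
applying this coordinatewise to f: exp(τθ) f = -189x^3 - 12x - 3

the result is g(x) = -189x^3 - 12x - 3


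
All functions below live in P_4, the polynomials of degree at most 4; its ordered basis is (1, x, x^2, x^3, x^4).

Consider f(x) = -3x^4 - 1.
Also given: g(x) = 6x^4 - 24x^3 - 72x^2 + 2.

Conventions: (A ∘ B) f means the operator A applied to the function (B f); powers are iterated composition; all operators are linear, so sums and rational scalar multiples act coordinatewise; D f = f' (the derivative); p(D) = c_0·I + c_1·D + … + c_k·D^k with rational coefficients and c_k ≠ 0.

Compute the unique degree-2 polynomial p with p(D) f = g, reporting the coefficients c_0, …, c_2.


D^0 f = -3x^4 - 1
D^1 f = -12x^3
D^2 f = -36x^2
matching coefficients of g against c_0 f + c_1 Df + … from the top degree down determines the c_i
solution: c_0 = -2, c_1 = 2, c_2 = 2

c_0 = -2, c_1 = 2, c_2 = 2


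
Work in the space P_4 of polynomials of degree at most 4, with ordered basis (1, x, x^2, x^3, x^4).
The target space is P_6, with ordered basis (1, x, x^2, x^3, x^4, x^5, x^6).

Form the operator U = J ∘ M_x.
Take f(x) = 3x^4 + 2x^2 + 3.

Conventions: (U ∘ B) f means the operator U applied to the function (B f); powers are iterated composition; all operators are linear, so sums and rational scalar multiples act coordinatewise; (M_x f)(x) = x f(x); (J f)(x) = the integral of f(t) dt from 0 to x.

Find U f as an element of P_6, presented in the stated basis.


M_x f = 3x^5 + 2x^3 + 3x
J M_x f = (1/2)x^6 + (1/2)x^4 + (3/2)x^2

the result is g(x) = (1/2)x^6 + (1/2)x^4 + (3/2)x^2


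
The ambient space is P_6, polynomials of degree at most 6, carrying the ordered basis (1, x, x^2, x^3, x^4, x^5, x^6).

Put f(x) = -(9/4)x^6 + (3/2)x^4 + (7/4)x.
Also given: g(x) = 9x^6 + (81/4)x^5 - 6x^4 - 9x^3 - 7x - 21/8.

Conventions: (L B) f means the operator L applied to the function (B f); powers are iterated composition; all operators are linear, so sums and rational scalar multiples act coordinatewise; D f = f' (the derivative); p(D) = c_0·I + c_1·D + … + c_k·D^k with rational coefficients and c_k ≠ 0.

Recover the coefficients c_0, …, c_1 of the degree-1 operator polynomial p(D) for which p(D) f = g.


D^0 f = -(9/4)x^6 + (3/2)x^4 + (7/4)x
D^1 f = -(27/2)x^5 + 6x^3 + 7/4
matching coefficients of g against c_0 f + c_1 Df + … from the top degree down determines the c_i
solution: c_0 = -4, c_1 = -3/2

p(D) = -4·I − (3/2)·D, i.e. c_0 = -4, c_1 = -3/2


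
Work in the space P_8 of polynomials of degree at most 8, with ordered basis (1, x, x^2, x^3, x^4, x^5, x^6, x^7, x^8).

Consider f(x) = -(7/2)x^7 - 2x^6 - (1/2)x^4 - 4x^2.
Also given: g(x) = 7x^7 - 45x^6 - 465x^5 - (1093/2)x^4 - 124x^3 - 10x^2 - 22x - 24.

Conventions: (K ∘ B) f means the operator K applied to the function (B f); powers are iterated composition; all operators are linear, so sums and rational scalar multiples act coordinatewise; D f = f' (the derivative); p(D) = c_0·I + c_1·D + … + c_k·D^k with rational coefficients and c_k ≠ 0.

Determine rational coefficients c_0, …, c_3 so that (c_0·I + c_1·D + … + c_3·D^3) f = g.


p(D) = -2·I + 2·D + 3·D^2 + (1/2)·D^3, i.e. c_0 = -2, c_1 = 2, c_2 = 3, c_3 = 1/2

D^0 f = -(7/2)x^7 - 2x^6 - (1/2)x^4 - 4x^2
D^1 f = -(49/2)x^6 - 12x^5 - 2x^3 - 8x
D^2 f = -147x^5 - 60x^4 - 6x^2 - 8
D^3 f = -735x^4 - 240x^3 - 12x
matching coefficients of g against c_0 f + c_1 Df + … from the top degree down determines the c_i
solution: c_0 = -2, c_1 = 2, c_2 = 3, c_3 = 1/2


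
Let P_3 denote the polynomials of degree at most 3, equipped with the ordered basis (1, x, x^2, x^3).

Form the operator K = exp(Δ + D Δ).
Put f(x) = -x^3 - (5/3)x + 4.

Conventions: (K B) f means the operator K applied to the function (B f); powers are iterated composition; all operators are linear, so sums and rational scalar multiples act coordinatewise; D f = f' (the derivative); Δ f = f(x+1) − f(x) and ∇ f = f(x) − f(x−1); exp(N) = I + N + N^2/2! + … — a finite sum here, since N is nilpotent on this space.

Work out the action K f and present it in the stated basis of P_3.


order-1 term: -3x^2 - 9x - 17/3
order-2 term: -3x - 9
order-3 term: -1
the series for exp(Δ + D Δ) f terminates at order 3
exp(Δ + D Δ) f = -x^3 - 3x^2 - (41/3)x - 35/3

the result is g(x) = -x^3 - 3x^2 - (41/3)x - 35/3


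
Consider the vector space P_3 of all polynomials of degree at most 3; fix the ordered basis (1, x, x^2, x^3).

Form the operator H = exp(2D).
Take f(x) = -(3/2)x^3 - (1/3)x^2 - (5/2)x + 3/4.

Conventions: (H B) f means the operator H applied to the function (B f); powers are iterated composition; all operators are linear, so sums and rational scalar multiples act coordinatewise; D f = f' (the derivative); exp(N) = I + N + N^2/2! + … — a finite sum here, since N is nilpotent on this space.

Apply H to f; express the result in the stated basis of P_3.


the result is g(x) = -(3/2)x^3 - (28/3)x^2 - (131/6)x - 211/12

order-1 term: -9x^2 - (4/3)x - 5
order-2 term: -18x - 4/3
order-3 term: -12
the series for exp(2D) f terminates at order 3
exp(2D) f = -(3/2)x^3 - (28/3)x^2 - (131/6)x - 211/12


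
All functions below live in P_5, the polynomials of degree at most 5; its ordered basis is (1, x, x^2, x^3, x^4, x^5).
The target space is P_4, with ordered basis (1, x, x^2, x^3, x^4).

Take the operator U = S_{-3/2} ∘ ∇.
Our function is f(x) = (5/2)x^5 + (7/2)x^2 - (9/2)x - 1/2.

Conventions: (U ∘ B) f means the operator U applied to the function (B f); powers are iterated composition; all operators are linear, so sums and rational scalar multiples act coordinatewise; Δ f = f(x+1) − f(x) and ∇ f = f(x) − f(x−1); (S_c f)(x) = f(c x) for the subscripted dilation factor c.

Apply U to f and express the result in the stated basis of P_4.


g(x) = (2025/32)x^4 + (675/8)x^3 + (225/4)x^2 + (33/4)x - 11/2

∇ f = (25/2)x^4 - 25x^3 + 25x^2 - (11/2)x - 11/2
S_{-3/2} ∇ f = (2025/32)x^4 + (675/8)x^3 + (225/4)x^2 + (33/4)x - 11/2


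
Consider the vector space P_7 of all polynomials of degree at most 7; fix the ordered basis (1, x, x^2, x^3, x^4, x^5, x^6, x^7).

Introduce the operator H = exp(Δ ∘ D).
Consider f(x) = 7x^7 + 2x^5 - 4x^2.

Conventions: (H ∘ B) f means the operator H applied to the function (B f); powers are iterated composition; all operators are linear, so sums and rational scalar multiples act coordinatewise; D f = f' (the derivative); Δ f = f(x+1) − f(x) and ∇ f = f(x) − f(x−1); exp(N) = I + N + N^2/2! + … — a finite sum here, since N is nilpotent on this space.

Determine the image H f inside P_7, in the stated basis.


order-1 term: 294x^5 + 735x^4 + 1020x^3 + 795x^2 + 334x + 51
order-2 term: 2940x^3 + 8820x^2 + 10410x + 4530
order-3 term: 5880x + 8820
the series for exp(Δ ∘ D) f terminates at order 3
exp(Δ ∘ D) f = 7x^7 + 296x^5 + 735x^4 + 3960x^3 + 9611x^2 + 16624x + 13401

the result is g(x) = 7x^7 + 296x^5 + 735x^4 + 3960x^3 + 9611x^2 + 16624x + 13401


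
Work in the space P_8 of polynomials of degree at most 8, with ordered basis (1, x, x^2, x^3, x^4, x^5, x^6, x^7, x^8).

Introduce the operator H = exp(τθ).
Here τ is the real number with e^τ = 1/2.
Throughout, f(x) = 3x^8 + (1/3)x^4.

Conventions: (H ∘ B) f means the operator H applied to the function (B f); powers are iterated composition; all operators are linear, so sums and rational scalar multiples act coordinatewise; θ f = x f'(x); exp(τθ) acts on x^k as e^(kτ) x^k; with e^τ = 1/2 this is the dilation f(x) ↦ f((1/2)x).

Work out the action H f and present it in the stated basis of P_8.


g(x) = (3/256)x^8 + (1/48)x^4

exp(τθ) x^k = e^(kτ) x^k; with e^τ = 1/2 this sends x^k to (1/2)^k x^k
x^4 ↦ 1/16 x^4
x^8 ↦ 1/256 x^8
applying this coordinatewise to f: exp(τθ) f = (3/256)x^8 + (1/48)x^4


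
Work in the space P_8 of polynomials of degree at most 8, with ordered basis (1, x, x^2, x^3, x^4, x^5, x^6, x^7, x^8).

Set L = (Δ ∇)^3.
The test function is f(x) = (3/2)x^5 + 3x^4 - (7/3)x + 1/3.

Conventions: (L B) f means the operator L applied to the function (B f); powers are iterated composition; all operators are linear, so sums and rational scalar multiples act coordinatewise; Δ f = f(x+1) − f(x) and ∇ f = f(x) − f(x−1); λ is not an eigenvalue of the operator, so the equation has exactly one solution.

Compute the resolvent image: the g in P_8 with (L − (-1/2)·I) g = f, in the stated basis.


the result is g(x) = 3x^5 + 6x^4 - (14/3)x + 2/3

write g with unknown coordinates in the stated basis and equate coefficients in (L − (-1/2)·I) g = f
solving from the highest basis element down gives g = 3x^5 + 6x^4 - (14/3)x + 2/3
check: L g = 0
so L g − (-1/2)·g = (3/2)x^5 + 3x^4 - (7/3)x + 1/3 = f ✓


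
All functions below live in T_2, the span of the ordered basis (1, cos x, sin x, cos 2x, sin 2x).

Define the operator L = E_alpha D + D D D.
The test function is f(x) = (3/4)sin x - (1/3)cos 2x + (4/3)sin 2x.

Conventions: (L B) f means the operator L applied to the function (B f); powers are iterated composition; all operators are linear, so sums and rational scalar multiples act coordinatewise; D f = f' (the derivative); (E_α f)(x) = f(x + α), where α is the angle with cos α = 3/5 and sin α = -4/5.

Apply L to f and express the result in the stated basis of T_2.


the result is g(x) = -(3/10)cos x + (3/5)sin x - (904/75)cos 2x - (22/75)sin 2x

D f = (3/4)cos x + (8/3)cos 2x + (2/3)sin 2x
E_alpha D f = (9/20)cos x + (3/5)sin x - (104/75)cos 2x + (178/75)sin 2x
D f = (3/4)cos x + (8/3)cos 2x + (2/3)sin 2x
D D f = -(3/4)sin x + (4/3)cos 2x - (16/3)sin 2x
D D D f = -(3/4)cos x - (32/3)cos 2x - (8/3)sin 2x
(E_alpha D + D D D) f = -(3/10)cos x + (3/5)sin x - (904/75)cos 2x - (22/75)sin 2x


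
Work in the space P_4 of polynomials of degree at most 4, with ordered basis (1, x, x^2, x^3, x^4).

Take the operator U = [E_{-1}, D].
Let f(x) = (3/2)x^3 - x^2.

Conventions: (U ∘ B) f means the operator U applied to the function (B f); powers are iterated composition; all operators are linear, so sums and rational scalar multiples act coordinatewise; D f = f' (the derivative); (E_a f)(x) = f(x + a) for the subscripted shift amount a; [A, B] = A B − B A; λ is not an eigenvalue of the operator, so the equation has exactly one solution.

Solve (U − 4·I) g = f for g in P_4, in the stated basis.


write g with unknown coordinates in the stated basis and equate coefficients in (U − 4·I) g = f
solving from the highest basis element down gives g = -(3/8)x^3 + (1/4)x^2
check: U g = 0
so U g − 4·g = (3/2)x^3 - x^2 = f ✓

g(x) = -(3/8)x^3 + (1/4)x^2


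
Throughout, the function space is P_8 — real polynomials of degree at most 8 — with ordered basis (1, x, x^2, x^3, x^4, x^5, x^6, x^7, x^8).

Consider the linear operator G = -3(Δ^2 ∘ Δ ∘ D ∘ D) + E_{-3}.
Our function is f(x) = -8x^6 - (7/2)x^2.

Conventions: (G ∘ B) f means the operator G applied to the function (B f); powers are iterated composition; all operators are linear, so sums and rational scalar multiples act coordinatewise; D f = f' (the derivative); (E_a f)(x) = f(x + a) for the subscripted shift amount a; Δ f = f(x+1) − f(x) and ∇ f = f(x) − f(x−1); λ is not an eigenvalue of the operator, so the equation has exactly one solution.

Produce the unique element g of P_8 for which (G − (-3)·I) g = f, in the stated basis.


the image equals g(x) = -2x^6 - 9x^5 + (135/4)x^4 + (135/4)x^3 - (6089/16)x^2 - (25125/32)x - 358461/128

write g with unknown coordinates in the stated basis and equate coefficients in (G − (-3)·I) g = f
solving from the highest basis element down gives g = -2x^6 - 9x^5 + (135/4)x^4 + (135/4)x^3 - (6089/16)x^2 - (25125/32)x - 358461/128
check: G g = -2x^6 + 27x^5 - (405/4)x^4 - (405/4)x^3 + (18211/16)x^2 + (75375/32)x + 1075383/128
so G g − (-3)·g = -8x^6 - (7/2)x^2 = f ✓


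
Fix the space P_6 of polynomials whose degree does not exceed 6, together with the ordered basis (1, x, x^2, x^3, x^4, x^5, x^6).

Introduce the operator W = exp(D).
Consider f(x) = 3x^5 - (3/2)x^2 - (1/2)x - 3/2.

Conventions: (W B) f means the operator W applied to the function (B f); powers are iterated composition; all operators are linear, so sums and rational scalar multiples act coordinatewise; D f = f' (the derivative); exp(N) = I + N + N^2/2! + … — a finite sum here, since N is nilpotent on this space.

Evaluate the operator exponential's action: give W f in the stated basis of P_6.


order-1 term: 15x^4 - 3x - 1/2
order-2 term: 30x^3 - 3/2
order-3 term: 30x^2
order-4 term: 15x
order-5 term: 3
the series for exp(D) f terminates at order 5
exp(D) f = 3x^5 + 15x^4 + 30x^3 + (57/2)x^2 + (23/2)x - 1/2

the result is g(x) = 3x^5 + 15x^4 + 30x^3 + (57/2)x^2 + (23/2)x - 1/2


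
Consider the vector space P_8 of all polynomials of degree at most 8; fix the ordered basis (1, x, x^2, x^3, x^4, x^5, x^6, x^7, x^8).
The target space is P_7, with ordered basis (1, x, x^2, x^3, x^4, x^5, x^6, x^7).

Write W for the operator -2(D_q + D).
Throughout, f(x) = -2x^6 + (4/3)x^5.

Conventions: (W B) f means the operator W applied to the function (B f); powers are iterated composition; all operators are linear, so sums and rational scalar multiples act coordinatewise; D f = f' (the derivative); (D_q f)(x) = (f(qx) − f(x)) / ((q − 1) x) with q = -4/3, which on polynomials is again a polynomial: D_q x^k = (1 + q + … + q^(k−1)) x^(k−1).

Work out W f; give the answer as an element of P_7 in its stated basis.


D_q f = (962/243)x^5 + (724/243)x^4
D f = -12x^5 + (20/3)x^4
(D_q + D) f = -(1954/243)x^5 + (2344/243)x^4
(-2(D_q + D)) f = (3908/243)x^5 - (4688/243)x^4

the image equals g(x) = (3908/243)x^5 - (4688/243)x^4


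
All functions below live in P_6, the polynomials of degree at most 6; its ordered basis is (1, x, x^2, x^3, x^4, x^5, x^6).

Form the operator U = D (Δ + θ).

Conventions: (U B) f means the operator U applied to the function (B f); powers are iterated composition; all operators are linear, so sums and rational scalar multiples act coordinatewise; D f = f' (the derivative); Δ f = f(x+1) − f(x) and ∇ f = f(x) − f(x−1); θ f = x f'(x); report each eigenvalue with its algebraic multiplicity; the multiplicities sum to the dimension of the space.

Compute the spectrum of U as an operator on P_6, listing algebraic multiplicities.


image of 1: 0
image of x: 1
image of x^2: 4x + 2
image of x^3: 9x^2 + 6x + 3
image of x^4: 16x^3 + 12x^2 + 12x + 4
image of x^5: 25x^4 + 20x^3 + 30x^2 + 20x + 5
image of x^6: 36x^5 + 30x^4 + 60x^3 + 60x^2 + 30x + 6
the matrix is upper triangular; its diagonal is (0, 0, 0, 0, 0, 0, 0)
for a triangular matrix the eigenvalues are the diagonal entries, with algebraic multiplicity their repetition count

λ = 0 (multiplicity 7)


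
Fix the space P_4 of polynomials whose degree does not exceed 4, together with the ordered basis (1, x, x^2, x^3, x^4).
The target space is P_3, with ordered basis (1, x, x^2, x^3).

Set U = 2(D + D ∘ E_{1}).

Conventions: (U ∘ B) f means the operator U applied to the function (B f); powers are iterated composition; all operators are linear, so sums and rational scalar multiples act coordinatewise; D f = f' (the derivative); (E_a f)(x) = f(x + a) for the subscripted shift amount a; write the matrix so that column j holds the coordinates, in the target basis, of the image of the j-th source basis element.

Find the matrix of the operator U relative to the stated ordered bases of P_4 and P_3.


the matrix is [[0, 4, 4, 6, 8]; [0, 0, 8, 12, 24]; [0, 0, 0, 12, 24]; [0, 0, 0, 0, 16]] (rows listed top to bottom)

image of 1: 0
image of x: 4
image of x^2: 8x + 4
image of x^3: 12x^2 + 12x + 6
image of x^4: 16x^3 + 24x^2 + 24x + 8
each image's coordinates form column j of the matrix


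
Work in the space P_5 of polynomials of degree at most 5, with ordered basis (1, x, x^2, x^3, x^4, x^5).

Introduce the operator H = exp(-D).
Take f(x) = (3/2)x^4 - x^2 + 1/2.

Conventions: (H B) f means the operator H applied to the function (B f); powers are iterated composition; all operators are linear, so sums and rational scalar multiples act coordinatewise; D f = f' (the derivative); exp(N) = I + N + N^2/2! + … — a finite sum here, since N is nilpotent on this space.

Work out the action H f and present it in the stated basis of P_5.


order-1 term: -6x^3 + 2x
order-2 term: 9x^2 - 1
order-3 term: -6x
order-4 term: 3/2
the series for exp(-D) f terminates at order 4
exp(-D) f = (3/2)x^4 - 6x^3 + 8x^2 - 4x + 1

g(x) = (3/2)x^4 - 6x^3 + 8x^2 - 4x + 1


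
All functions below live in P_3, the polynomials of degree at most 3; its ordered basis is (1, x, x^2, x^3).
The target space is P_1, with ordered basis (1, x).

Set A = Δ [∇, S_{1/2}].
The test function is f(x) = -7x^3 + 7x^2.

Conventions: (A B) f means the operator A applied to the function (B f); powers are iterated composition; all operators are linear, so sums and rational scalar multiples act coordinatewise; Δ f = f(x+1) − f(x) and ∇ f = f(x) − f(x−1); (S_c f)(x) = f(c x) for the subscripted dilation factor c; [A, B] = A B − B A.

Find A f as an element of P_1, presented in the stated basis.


S_{1/2} f = -(7/8)x^3 + (7/4)x^2
∇ S_{1/2} f = -(21/8)x^2 + (49/8)x - 21/8
∇ f = -21x^2 + 35x - 14
S_{1/2} ∇ f = -(21/4)x^2 + (35/2)x - 14
[∇, S_{1/2}] f = (21/8)x^2 - (91/8)x + 91/8
Δ [∇, S_{1/2}] f = (21/4)x - 35/4

g(x) = (21/4)x - 35/4


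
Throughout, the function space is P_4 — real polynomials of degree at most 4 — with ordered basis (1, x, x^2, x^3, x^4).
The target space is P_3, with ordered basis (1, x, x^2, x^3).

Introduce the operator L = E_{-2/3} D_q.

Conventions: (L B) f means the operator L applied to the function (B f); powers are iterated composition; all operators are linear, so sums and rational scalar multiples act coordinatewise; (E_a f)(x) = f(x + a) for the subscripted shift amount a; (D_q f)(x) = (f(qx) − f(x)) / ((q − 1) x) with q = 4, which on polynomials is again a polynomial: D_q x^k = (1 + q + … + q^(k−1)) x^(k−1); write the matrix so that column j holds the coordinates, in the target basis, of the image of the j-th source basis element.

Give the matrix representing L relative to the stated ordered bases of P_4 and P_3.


image of 1: 0
image of x: 1
image of x^2: 5x - 10/3
image of x^3: 21x^2 - 28x + 28/3
image of x^4: 85x^3 - 170x^2 + (340/3)x - 680/27
each image's coordinates form column j of the matrix

the matrix is [[0, 1, -10/3, 28/3, -680/27]; [0, 0, 5, -28, 340/3]; [0, 0, 0, 21, -170]; [0, 0, 0, 0, 85]] (rows listed top to bottom)


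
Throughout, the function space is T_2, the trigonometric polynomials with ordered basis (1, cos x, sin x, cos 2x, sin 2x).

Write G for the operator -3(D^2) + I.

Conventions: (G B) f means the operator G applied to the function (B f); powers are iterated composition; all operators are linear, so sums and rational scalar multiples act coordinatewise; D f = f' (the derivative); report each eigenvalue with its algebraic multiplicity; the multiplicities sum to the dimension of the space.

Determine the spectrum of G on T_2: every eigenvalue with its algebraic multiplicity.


λ = 1 (multiplicity 1), λ = 4 (multiplicity 2), λ = 13 (multiplicity 2)

image of 1: 1
image of cos x: 4cos x
image of sin x: 4sin x
image of cos 2x: 13cos 2x
image of sin 2x: 13sin 2x
the matrix is diagonal; its diagonal is (1, 4, 4, 13, 13)
for a triangular matrix the eigenvalues are the diagonal entries, with algebraic multiplicity their repetition count


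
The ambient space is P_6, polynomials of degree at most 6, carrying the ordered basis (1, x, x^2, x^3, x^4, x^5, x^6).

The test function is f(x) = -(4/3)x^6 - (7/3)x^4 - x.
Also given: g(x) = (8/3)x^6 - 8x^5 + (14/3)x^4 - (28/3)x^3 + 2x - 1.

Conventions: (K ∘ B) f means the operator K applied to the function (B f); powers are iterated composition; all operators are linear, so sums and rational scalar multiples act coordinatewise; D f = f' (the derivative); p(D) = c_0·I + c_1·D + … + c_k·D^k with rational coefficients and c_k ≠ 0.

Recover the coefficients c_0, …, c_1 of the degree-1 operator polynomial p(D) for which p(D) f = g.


c_0 = -2, c_1 = 1

D^0 f = -(4/3)x^6 - (7/3)x^4 - x
D^1 f = -8x^5 - (28/3)x^3 - 1
matching coefficients of g against c_0 f + c_1 Df + … from the top degree down determines the c_i
solution: c_0 = -2, c_1 = 1


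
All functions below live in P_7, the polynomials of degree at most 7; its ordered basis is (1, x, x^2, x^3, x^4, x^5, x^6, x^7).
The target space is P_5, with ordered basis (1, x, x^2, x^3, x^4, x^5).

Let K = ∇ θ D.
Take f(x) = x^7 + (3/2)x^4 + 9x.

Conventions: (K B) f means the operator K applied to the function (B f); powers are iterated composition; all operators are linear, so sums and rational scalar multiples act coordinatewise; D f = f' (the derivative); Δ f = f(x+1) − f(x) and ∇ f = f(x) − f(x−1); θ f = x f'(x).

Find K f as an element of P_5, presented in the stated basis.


the result is g(x) = 252x^5 - 630x^4 + 840x^3 - 576x^2 + 198x - 24

D f = 7x^6 + 6x^3 + 9
θ D f = 42x^6 + 18x^3
∇ θ D f = 252x^5 - 630x^4 + 840x^3 - 576x^2 + 198x - 24


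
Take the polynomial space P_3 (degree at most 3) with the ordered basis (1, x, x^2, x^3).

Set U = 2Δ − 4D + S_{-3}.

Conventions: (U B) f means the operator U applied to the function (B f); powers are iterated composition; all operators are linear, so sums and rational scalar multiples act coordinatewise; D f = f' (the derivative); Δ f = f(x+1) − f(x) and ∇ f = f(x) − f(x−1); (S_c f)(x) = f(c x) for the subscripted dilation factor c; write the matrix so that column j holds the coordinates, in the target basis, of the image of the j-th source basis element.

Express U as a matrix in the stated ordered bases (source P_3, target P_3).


image of 1: 1
image of x: -3x - 2
image of x^2: 9x^2 - 4x + 2
image of x^3: -27x^3 - 6x^2 + 6x + 2
each image's coordinates form column j of the matrix

the matrix is [[1, -2, 2, 2]; [0, -3, -4, 6]; [0, 0, 9, -6]; [0, 0, 0, -27]] (rows listed top to bottom)


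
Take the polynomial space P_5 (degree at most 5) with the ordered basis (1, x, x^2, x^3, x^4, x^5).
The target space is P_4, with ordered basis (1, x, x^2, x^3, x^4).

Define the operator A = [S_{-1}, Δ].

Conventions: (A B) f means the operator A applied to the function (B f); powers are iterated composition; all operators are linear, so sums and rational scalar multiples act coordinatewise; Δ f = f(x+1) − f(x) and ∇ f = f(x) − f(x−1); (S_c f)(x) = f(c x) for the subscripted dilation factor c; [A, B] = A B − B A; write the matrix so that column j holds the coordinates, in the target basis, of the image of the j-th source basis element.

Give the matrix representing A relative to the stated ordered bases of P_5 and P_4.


the matrix is [[0, 2, 0, 2, 0, 2]; [0, 0, -4, 0, -8, 0]; [0, 0, 0, 6, 0, 20]; [0, 0, 0, 0, -8, 0]; [0, 0, 0, 0, 0, 10]] (rows listed top to bottom)

image of 1: 0
image of x: 2
image of x^2: -4x
image of x^3: 6x^2 + 2
image of x^4: -8x^3 - 8x
image of x^5: 10x^4 + 20x^2 + 2
each image's coordinates form column j of the matrix
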